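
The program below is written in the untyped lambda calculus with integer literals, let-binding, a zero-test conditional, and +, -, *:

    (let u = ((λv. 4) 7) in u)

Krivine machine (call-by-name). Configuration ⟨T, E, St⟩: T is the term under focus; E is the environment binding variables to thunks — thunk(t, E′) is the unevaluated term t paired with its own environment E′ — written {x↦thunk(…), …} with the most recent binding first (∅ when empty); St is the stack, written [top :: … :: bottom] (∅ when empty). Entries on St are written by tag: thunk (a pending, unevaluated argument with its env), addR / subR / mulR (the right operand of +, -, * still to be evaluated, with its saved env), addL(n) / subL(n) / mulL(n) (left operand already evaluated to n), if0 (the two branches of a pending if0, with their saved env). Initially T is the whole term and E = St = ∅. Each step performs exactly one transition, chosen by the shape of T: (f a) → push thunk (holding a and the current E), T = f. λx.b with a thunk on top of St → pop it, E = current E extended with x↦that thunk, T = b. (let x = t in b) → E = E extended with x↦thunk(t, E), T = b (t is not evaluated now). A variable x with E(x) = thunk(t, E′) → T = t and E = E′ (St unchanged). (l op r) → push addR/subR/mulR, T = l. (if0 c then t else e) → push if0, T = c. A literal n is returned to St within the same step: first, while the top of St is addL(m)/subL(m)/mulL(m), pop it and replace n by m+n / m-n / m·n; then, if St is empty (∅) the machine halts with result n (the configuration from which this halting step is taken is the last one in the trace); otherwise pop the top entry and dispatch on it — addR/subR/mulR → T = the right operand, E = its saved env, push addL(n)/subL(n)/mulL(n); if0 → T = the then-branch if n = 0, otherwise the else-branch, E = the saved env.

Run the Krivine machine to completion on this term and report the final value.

Answer: 4

Derivation:
0. [T=(let u = ((λv. 4) 7) in u) | E=∅ | St=∅]
1. [T=u | E={u↦thunk(((λv. 4) 7), ∅)} | St=∅]
2. [T=((λv. 4) 7) | E=∅ | St=∅]
3. [T=(λv. 4) | E=∅ | St=[thunk]]
4. [T=4 | E={v↦thunk(7, ∅)} | St=∅]
→ final value 4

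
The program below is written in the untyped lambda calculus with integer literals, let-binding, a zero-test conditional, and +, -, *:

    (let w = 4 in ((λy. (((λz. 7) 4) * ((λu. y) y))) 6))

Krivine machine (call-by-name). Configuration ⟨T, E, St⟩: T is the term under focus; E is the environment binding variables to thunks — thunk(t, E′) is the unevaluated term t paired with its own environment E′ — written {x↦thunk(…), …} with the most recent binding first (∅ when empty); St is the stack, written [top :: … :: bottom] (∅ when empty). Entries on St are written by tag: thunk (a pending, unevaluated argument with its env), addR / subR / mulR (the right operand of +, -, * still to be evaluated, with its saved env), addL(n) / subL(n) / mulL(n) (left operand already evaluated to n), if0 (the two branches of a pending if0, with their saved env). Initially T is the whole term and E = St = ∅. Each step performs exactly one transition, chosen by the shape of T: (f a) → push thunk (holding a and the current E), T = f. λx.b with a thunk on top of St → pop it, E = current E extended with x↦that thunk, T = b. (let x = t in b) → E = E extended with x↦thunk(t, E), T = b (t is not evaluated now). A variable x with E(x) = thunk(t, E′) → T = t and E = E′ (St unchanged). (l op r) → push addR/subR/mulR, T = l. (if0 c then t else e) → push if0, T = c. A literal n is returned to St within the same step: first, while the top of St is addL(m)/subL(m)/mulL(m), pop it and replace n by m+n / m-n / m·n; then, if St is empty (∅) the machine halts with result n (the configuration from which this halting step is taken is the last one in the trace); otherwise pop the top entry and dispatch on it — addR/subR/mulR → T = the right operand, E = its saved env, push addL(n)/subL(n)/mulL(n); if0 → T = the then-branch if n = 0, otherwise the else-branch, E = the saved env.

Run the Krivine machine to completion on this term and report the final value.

Answer: 42

Execution trace:
0. ⟨T=(let w = 4 in ((λy. (((λz. 7) 4) * ((λu. y) y))) 6)); E=∅; St=∅⟩
1. ⟨T=((λy. (((λz. 7) 4) * ((λu. y) y))) 6); E={w↦thunk(4, ∅)}; St=∅⟩
2. ⟨T=(λy. (((λz. 7) 4) * ((λu. y) y))); E={w↦thunk(4, ∅)}; St=[thunk]⟩
3. ⟨T=(((λz. 7) 4) * ((λu. y) y)); E={y↦thunk(6, {w↦thunk(4, ∅)}), w↦thunk(4, ∅)}; St=∅⟩
4. ⟨T=((λz. 7) 4); E={y↦thunk(6, {w↦thunk(4, ∅)}), w↦thunk(4, ∅)}; St=[mulR]⟩
5. ⟨T=(λz. 7); E={y↦thunk(6, {w↦thunk(4, ∅)}), w↦thunk(4, ∅)}; St=[thunk :: mulR]⟩
6. ⟨T=7; E={z↦thunk(4, {y↦thunk(6, {w↦thunk(4, ∅)}), w↦thunk(4, ∅)}), y↦thunk(6, {w↦thunk(4, ∅)}), w↦thunk(4, ∅)}; St=[mulR]⟩
7. ⟨T=((λu. y) y); E={y↦thunk(6, {w↦thunk(4, ∅)}), w↦thunk(4, ∅)}; St=[mulL(7)]⟩
8. ⟨T=(λu. y); E={y↦thunk(6, {w↦thunk(4, ∅)}), w↦thunk(4, ∅)}; St=[thunk :: mulL(7)]⟩
9. ⟨T=y; E={u↦thunk(y, {y↦thunk(6, {w↦thunk(4, ∅)}), w↦thunk(4, ∅)}), y↦thunk(6, {w↦thunk(4, ∅)}), w↦thunk(4, ∅)}; St=[mulL(7)]⟩
10. ⟨T=6; E={w↦thunk(4, ∅)}; St=[mulL(7)]⟩
→ final value 42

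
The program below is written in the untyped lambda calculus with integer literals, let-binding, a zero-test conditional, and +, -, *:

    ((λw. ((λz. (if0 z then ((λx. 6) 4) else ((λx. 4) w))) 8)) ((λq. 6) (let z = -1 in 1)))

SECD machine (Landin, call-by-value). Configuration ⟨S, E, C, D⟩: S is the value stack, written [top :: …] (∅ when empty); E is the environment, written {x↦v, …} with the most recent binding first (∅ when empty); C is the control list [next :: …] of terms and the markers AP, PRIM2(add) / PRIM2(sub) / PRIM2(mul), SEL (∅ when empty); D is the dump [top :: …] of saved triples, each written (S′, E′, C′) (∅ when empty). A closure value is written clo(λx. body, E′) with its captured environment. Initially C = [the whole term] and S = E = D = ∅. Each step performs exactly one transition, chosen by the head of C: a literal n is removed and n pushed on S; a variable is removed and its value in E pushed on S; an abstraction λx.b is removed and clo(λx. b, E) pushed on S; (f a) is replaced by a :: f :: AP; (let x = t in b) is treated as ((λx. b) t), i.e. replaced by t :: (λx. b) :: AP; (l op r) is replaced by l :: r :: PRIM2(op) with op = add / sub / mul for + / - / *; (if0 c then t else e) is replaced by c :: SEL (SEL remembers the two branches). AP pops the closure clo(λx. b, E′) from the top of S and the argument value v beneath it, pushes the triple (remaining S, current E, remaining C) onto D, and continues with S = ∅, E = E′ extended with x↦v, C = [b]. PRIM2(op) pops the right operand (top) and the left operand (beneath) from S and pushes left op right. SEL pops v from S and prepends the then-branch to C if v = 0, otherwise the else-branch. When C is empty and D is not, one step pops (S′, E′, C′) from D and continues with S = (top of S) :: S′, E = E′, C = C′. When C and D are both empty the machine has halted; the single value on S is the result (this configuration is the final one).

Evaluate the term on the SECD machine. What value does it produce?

Answer: 4

Derivation:
t=0: <S=∅, E=∅, C=[((λw. ((λz. (if0 z then ((λx. 6) 4) else ((λx. 4) w))) 8)) ((λq. 6) (let z = -1 in 1)))], D=∅>
t=1: <S=∅, E=∅, C=[((λq. 6) (let z = -1 in 1)) :: (λw. ((λz. (if0 z then ((λx. 6) 4) else ((λx. 4) w))) 8)) :: AP], D=∅>
t=2: <S=∅, E=∅, C=[(let z = -1 in 1) :: (λq. 6) :: AP :: (λw. ((λz. (if0 z then ((λx. 6) 4) else ((λx. 4) w))) 8)) :: AP], D=∅>
t=3: <S=∅, E=∅, C=[-1 :: (λz. 1) :: AP :: (λq. 6) :: AP :: (λw. ((λz. (if0 z then ((λx. 6) 4) else ((λx. 4) w))) 8)) :: AP], D=∅>
t=4: <S=[-1], E=∅, C=[(λz. 1) :: AP :: (λq. 6) :: AP :: (λw. ((λz. (if0 z then ((λx. 6) 4) else ((λx. 4) w))) 8)) :: AP], D=∅>
t=5: <S=[clo(λz. 1, ∅) :: -1], E=∅, C=[AP :: (λq. 6) :: AP :: (λw. ((λz. (if0 z then ((λx. 6) 4) else ((λx. 4) w))) 8)) :: AP], D=∅>
t=6: <S=∅, E={z↦-1}, C=[1], D=[(∅, ∅, [(λq. 6) :: AP :: (λw. ((λz. (if0 z then ((λx. 6) 4) else ((λx. 4) w))) 8)) :: AP])]>
t=7: <S=[1], E={z↦-1}, C=∅, D=[(∅, ∅, [(λq. 6) :: AP :: (λw. ((λz. (if0 z then ((λx. 6) 4) else ((λx. 4) w))) 8)) :: AP])]>
t=8: <S=[1], E=∅, C=[(λq. 6) :: AP :: (λw. ((λz. (if0 z then ((λx. 6) 4) else ((λx. 4) w))) 8)) :: AP], D=∅>
t=9: <S=[clo(λq. 6, ∅) :: 1], E=∅, C=[AP :: (λw. ((λz. (if0 z then ((λx. 6) 4) else ((λx. 4) w))) 8)) :: AP], D=∅>
t=10: <S=∅, E={q↦1}, C=[6], D=[(∅, ∅, [(λw. ((λz. (if0 z then ((λx. 6) 4) else ((λx. 4) w))) 8)) :: AP])]>
t=11: <S=[6], E={q↦1}, C=∅, D=[(∅, ∅, [(λw. ((λz. (if0 z then ((λx. 6) 4) else ((λx. 4) w))) 8)) :: AP])]>
t=12: <S=[6], E=∅, C=[(λw. ((λz. (if0 z then ((λx. 6) 4) else ((λx. 4) w))) 8)) :: AP], D=∅>
t=13: <S=[clo(λw. ((λz. (if0 z then ((λx. 6) 4) else ((λx. 4) w))) 8), ∅) :: 6], E=∅, C=[AP], D=∅>
t=14: <S=∅, E={w↦6}, C=[((λz. (if0 z then ((λx. 6) 4) else ((λx. 4) w))) 8)], D=[(∅, ∅, ∅)]>
t=15: <S=∅, E={w↦6}, C=[8 :: (λz. (if0 z then ((λx. 6) 4) else ((λx. 4) w))) :: AP], D=[(∅, ∅, ∅)]>
t=16: <S=[8], E={w↦6}, C=[(λz. (if0 z then ((λx. 6) 4) else ((λx. 4) w))) :: AP], D=[(∅, ∅, ∅)]>
t=17: <S=[clo(λz. (if0 z then ((λx. 6) 4) else ((λx. 4) w)), {w↦6}) :: 8], E={w↦6}, C=[AP], D=[(∅, ∅, ∅)]>
t=18: <S=∅, E={z↦8, w↦6}, C=[(if0 z then ((λx. 6) 4) else ((λx. 4) w))], D=[(∅, {w↦6}, ∅) :: (∅, ∅, ∅)]>
t=19: <S=∅, E={z↦8, w↦6}, C=[z :: SEL], D=[(∅, {w↦6}, ∅) :: (∅, ∅, ∅)]>
t=20: <S=[8], E={z↦8, w↦6}, C=[SEL], D=[(∅, {w↦6}, ∅) :: (∅, ∅, ∅)]>
t=21: <S=∅, E={z↦8, w↦6}, C=[((λx. 4) w)], D=[(∅, {w↦6}, ∅) :: (∅, ∅, ∅)]>
t=22: <S=∅, E={z↦8, w↦6}, C=[w :: (λx. 4) :: AP], D=[(∅, {w↦6}, ∅) :: (∅, ∅, ∅)]>
t=23: <S=[6], E={z↦8, w↦6}, C=[(λx. 4) :: AP], D=[(∅, {w↦6}, ∅) :: (∅, ∅, ∅)]>
t=24: <S=[clo(λx. 4, {z↦8, w↦6}) :: 6], E={z↦8, w↦6}, C=[AP], D=[(∅, {w↦6}, ∅) :: (∅, ∅, ∅)]>
t=25: <S=∅, E={x↦6, z↦8, w↦6}, C=[4], D=[(∅, {z↦8, w↦6}, ∅) :: (∅, {w↦6}, ∅) :: (∅, ∅, ∅)]>
t=26: <S=[4], E={x↦6, z↦8, w↦6}, C=∅, D=[(∅, {z↦8, w↦6}, ∅) :: (∅, {w↦6}, ∅) :: (∅, ∅, ∅)]>
t=27: <S=[4], E={z↦8, w↦6}, C=∅, D=[(∅, {w↦6}, ∅) :: (∅, ∅, ∅)]>
t=28: <S=[4], E={w↦6}, C=∅, D=[(∅, ∅, ∅)]>
t=29: <S=[4], E=∅, C=∅, D=∅>
→ final value 4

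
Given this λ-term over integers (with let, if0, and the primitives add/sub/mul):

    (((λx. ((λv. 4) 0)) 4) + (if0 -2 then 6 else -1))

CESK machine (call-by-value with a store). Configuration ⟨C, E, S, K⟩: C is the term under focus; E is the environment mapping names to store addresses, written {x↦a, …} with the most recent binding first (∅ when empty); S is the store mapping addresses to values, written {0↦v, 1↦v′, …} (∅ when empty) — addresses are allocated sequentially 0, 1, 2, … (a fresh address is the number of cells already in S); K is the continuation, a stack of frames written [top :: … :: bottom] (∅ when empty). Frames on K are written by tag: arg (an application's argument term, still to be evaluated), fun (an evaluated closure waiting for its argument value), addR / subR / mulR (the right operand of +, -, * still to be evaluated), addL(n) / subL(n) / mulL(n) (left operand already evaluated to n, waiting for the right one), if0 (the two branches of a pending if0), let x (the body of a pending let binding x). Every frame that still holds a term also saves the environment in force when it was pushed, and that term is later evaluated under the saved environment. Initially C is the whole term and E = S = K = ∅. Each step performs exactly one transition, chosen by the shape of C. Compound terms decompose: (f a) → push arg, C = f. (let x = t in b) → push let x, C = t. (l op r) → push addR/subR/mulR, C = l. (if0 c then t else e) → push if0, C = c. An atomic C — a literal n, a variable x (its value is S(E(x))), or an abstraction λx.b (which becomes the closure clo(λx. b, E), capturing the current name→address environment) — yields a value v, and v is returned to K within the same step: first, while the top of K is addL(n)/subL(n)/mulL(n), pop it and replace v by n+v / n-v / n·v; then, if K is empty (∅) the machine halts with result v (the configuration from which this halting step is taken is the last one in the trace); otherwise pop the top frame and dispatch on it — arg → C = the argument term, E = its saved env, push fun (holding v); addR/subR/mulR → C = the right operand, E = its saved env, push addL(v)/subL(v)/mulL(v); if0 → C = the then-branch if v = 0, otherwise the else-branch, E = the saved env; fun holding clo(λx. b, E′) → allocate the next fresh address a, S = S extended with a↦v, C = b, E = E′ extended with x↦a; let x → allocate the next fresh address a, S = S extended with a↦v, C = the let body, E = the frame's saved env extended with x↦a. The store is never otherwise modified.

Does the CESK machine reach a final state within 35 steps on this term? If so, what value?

Answer: 3

Machine steps:
[0] <C=(((λx. ((λv. 4) 0)) 4) + (if0 -2 then 6 else -1)), E=∅, S=∅, K=∅>
[1] <C=((λx. ((λv. 4) 0)) 4), E=∅, S=∅, K=[addR]>
[2] <C=(λx. ((λv. 4) 0)), E=∅, S=∅, K=[arg :: addR]>
[3] <C=4, E=∅, S=∅, K=[fun :: addR]>
[4] <C=((λv. 4) 0), E={x↦0}, S={0↦4}, K=[addR]>
[5] <C=(λv. 4), E={x↦0}, S={0↦4}, K=[arg :: addR]>
[6] <C=0, E={x↦0}, S={0↦4}, K=[fun :: addR]>
[7] <C=4, E={v↦1, x↦0}, S={0↦4, 1↦0}, K=[addR]>
[8] <C=(if0 -2 then 6 else -1), E=∅, S={0↦4, 1↦0}, K=[addL(4)]>
[9] <C=-2, E=∅, S={0↦4, 1↦0}, K=[if0 :: addL(4)]>
[10] <C=-1, E=∅, S={0↦4, 1↦0}, K=[addL(4)]>
→ final value 3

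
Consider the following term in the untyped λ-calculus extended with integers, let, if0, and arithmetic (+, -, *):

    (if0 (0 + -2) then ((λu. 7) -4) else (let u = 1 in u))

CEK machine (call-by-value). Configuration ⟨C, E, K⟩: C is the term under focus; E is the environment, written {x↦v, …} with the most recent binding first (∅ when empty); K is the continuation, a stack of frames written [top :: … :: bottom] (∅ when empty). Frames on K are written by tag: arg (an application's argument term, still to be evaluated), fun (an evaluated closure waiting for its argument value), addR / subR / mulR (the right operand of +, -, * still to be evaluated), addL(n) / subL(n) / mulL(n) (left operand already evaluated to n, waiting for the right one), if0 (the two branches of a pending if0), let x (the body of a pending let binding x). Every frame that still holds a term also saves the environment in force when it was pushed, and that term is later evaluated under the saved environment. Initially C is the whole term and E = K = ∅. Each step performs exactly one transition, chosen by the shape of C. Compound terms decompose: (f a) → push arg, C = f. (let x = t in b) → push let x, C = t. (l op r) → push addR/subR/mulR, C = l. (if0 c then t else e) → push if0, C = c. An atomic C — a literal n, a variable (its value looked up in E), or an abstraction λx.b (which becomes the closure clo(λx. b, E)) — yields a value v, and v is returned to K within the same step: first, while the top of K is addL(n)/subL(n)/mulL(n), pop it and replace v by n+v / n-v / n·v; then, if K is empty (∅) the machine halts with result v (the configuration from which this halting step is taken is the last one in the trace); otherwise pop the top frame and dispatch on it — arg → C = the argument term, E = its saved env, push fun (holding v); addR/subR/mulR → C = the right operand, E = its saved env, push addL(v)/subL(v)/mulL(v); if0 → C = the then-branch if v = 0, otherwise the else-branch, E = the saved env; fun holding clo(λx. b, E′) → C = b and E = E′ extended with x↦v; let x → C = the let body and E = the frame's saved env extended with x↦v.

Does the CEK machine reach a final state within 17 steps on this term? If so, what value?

Answer: 1

Derivation:
t=0: [C=(if0 (0 + -2) then ((λu. 7) -4) else (let u = 1 in u)) | E=∅ | K=∅]
t=1: [C=(0 + -2) | E=∅ | K=[if0]]
t=2: [C=0 | E=∅ | K=[addR :: if0]]
t=3: [C=-2 | E=∅ | K=[addL(0) :: if0]]
t=4: [C=(let u = 1 in u) | E=∅ | K=∅]
t=5: [C=1 | E=∅ | K=[let u]]
t=6: [C=u | E={u↦1} | K=∅]
→ final value 1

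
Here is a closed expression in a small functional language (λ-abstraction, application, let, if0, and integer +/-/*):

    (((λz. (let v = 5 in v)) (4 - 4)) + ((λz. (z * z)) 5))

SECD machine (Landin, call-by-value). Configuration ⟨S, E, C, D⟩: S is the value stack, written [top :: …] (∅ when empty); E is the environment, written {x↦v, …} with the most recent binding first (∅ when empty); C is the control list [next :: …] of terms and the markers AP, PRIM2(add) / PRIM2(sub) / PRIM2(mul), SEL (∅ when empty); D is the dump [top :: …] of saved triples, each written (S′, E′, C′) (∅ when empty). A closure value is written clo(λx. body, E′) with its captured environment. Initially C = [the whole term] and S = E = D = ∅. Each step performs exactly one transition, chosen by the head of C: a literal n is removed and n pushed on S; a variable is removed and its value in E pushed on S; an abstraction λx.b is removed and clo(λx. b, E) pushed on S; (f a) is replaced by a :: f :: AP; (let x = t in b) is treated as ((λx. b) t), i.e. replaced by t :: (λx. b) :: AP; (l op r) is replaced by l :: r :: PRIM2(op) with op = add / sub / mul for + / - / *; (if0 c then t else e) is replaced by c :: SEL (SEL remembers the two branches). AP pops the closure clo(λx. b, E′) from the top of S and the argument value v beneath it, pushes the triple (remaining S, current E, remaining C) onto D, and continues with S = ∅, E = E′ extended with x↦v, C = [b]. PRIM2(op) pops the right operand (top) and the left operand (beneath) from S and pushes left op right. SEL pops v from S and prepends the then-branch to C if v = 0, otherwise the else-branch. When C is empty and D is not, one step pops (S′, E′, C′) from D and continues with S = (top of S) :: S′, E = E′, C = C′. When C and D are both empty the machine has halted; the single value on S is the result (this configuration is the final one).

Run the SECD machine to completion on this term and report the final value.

Answer: 30

Machine steps:
step 0: ⟨S=∅; E=∅; C=[(((λz. (let v = 5 in v)) (4 - 4)) + ((λz. (z * z)) 5))]; D=∅⟩
step 1: ⟨S=∅; E=∅; C=[((λz. (let v = 5 in v)) (4 - 4)) :: ((λz. (z * z)) 5) :: PRIM2(add)]; D=∅⟩
step 2: ⟨S=∅; E=∅; C=[(4 - 4) :: (λz. (let v = 5 in v)) :: AP :: ((λz. (z * z)) 5) :: PRIM2(add)]; D=∅⟩
step 3: ⟨S=∅; E=∅; C=[4 :: 4 :: PRIM2(sub) :: (λz. (let v = 5 in v)) :: AP :: ((λz. (z * z)) 5) :: PRIM2(add)]; D=∅⟩
step 4: ⟨S=[4]; E=∅; C=[4 :: PRIM2(sub) :: (λz. (let v = 5 in v)) :: AP :: ((λz. (z * z)) 5) :: PRIM2(add)]; D=∅⟩
step 5: ⟨S=[4 :: 4]; E=∅; C=[PRIM2(sub) :: (λz. (let v = 5 in v)) :: AP :: ((λz. (z * z)) 5) :: PRIM2(add)]; D=∅⟩
step 6: ⟨S=[0]; E=∅; C=[(λz. (let v = 5 in v)) :: AP :: ((λz. (z * z)) 5) :: PRIM2(add)]; D=∅⟩
step 7: ⟨S=[clo(λz. (let v = 5 in v), ∅) :: 0]; E=∅; C=[AP :: ((λz. (z * z)) 5) :: PRIM2(add)]; D=∅⟩
step 8: ⟨S=∅; E={z↦0}; C=[(let v = 5 in v)]; D=[(∅, ∅, [((λz. (z * z)) 5) :: PRIM2(add)])]⟩
step 9: ⟨S=∅; E={z↦0}; C=[5 :: (λv. v) :: AP]; D=[(∅, ∅, [((λz. (z * z)) 5) :: PRIM2(add)])]⟩
step 10: ⟨S=[5]; E={z↦0}; C=[(λv. v) :: AP]; D=[(∅, ∅, [((λz. (z * z)) 5) :: PRIM2(add)])]⟩
step 11: ⟨S=[clo(λv. v, {z↦0}) :: 5]; E={z↦0}; C=[AP]; D=[(∅, ∅, [((λz. (z * z)) 5) :: PRIM2(add)])]⟩
step 12: ⟨S=∅; E={v↦5, z↦0}; C=[v]; D=[(∅, {z↦0}, ∅) :: (∅, ∅, [((λz. (z * z)) 5) :: PRIM2(add)])]⟩
step 13: ⟨S=[5]; E={v↦5, z↦0}; C=∅; D=[(∅, {z↦0}, ∅) :: (∅, ∅, [((λz. (z * z)) 5) :: PRIM2(add)])]⟩
step 14: ⟨S=[5]; E={z↦0}; C=∅; D=[(∅, ∅, [((λz. (z * z)) 5) :: PRIM2(add)])]⟩
step 15: ⟨S=[5]; E=∅; C=[((λz. (z * z)) 5) :: PRIM2(add)]; D=∅⟩
step 16: ⟨S=[5]; E=∅; C=[5 :: (λz. (z * z)) :: AP :: PRIM2(add)]; D=∅⟩
step 17: ⟨S=[5 :: 5]; E=∅; C=[(λz. (z * z)) :: AP :: PRIM2(add)]; D=∅⟩
step 18: ⟨S=[clo(λz. (z * z), ∅) :: 5 :: 5]; E=∅; C=[AP :: PRIM2(add)]; D=∅⟩
step 19: ⟨S=∅; E={z↦5}; C=[(z * z)]; D=[([5], ∅, [PRIM2(add)])]⟩
step 20: ⟨S=∅; E={z↦5}; C=[z :: z :: PRIM2(mul)]; D=[([5], ∅, [PRIM2(add)])]⟩
step 21: ⟨S=[5]; E={z↦5}; C=[z :: PRIM2(mul)]; D=[([5], ∅, [PRIM2(add)])]⟩
step 22: ⟨S=[5 :: 5]; E={z↦5}; C=[PRIM2(mul)]; D=[([5], ∅, [PRIM2(add)])]⟩
step 23: ⟨S=[25]; E={z↦5}; C=∅; D=[([5], ∅, [PRIM2(add)])]⟩
step 24: ⟨S=[25 :: 5]; E=∅; C=[PRIM2(add)]; D=∅⟩
step 25: ⟨S=[30]; E=∅; C=∅; D=∅⟩
→ final value 30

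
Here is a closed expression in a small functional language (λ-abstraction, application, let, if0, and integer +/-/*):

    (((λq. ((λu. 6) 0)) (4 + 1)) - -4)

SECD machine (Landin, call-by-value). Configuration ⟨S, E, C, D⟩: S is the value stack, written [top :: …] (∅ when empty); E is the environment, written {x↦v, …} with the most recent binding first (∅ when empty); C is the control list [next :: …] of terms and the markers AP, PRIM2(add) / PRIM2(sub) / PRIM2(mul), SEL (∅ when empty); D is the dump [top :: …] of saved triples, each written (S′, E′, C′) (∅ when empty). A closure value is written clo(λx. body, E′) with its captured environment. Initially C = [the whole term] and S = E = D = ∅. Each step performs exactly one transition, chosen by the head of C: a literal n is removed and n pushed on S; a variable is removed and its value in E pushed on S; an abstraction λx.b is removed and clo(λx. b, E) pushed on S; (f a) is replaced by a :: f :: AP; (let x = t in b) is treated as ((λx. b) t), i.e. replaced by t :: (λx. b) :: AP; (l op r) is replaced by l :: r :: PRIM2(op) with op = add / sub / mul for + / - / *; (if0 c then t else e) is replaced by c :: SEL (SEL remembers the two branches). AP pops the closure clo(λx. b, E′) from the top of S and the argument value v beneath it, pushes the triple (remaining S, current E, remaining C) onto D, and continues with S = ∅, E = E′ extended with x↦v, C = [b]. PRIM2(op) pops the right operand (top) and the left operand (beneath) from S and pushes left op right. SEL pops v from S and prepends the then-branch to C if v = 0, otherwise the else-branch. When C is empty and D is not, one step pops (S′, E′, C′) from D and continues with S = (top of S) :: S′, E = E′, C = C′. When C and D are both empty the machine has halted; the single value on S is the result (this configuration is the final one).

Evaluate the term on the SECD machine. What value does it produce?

Answer: 10

Execution trace:
t=0: ⟨S=∅; E=∅; C=[(((λq. ((λu. 6) 0)) (4 + 1)) - -4)]; D=∅⟩
t=1: ⟨S=∅; E=∅; C=[((λq. ((λu. 6) 0)) (4 + 1)) :: -4 :: PRIM2(sub)]; D=∅⟩
t=2: ⟨S=∅; E=∅; C=[(4 + 1) :: (λq. ((λu. 6) 0)) :: AP :: -4 :: PRIM2(sub)]; D=∅⟩
t=3: ⟨S=∅; E=∅; C=[4 :: 1 :: PRIM2(add) :: (λq. ((λu. 6) 0)) :: AP :: -4 :: PRIM2(sub)]; D=∅⟩
t=4: ⟨S=[4]; E=∅; C=[1 :: PRIM2(add) :: (λq. ((λu. 6) 0)) :: AP :: -4 :: PRIM2(sub)]; D=∅⟩
t=5: ⟨S=[1 :: 4]; E=∅; C=[PRIM2(add) :: (λq. ((λu. 6) 0)) :: AP :: -4 :: PRIM2(sub)]; D=∅⟩
t=6: ⟨S=[5]; E=∅; C=[(λq. ((λu. 6) 0)) :: AP :: -4 :: PRIM2(sub)]; D=∅⟩
t=7: ⟨S=[clo(λq. ((λu. 6) 0), ∅) :: 5]; E=∅; C=[AP :: -4 :: PRIM2(sub)]; D=∅⟩
t=8: ⟨S=∅; E={q↦5}; C=[((λu. 6) 0)]; D=[(∅, ∅, [-4 :: PRIM2(sub)])]⟩
t=9: ⟨S=∅; E={q↦5}; C=[0 :: (λu. 6) :: AP]; D=[(∅, ∅, [-4 :: PRIM2(sub)])]⟩
t=10: ⟨S=[0]; E={q↦5}; C=[(λu. 6) :: AP]; D=[(∅, ∅, [-4 :: PRIM2(sub)])]⟩
t=11: ⟨S=[clo(λu. 6, {q↦5}) :: 0]; E={q↦5}; C=[AP]; D=[(∅, ∅, [-4 :: PRIM2(sub)])]⟩
t=12: ⟨S=∅; E={u↦0, q↦5}; C=[6]; D=[(∅, {q↦5}, ∅) :: (∅, ∅, [-4 :: PRIM2(sub)])]⟩
t=13: ⟨S=[6]; E={u↦0, q↦5}; C=∅; D=[(∅, {q↦5}, ∅) :: (∅, ∅, [-4 :: PRIM2(sub)])]⟩
t=14: ⟨S=[6]; E={q↦5}; C=∅; D=[(∅, ∅, [-4 :: PRIM2(sub)])]⟩
t=15: ⟨S=[6]; E=∅; C=[-4 :: PRIM2(sub)]; D=∅⟩
t=16: ⟨S=[-4 :: 6]; E=∅; C=[PRIM2(sub)]; D=∅⟩
t=17: ⟨S=[10]; E=∅; C=∅; D=∅⟩
→ final value 10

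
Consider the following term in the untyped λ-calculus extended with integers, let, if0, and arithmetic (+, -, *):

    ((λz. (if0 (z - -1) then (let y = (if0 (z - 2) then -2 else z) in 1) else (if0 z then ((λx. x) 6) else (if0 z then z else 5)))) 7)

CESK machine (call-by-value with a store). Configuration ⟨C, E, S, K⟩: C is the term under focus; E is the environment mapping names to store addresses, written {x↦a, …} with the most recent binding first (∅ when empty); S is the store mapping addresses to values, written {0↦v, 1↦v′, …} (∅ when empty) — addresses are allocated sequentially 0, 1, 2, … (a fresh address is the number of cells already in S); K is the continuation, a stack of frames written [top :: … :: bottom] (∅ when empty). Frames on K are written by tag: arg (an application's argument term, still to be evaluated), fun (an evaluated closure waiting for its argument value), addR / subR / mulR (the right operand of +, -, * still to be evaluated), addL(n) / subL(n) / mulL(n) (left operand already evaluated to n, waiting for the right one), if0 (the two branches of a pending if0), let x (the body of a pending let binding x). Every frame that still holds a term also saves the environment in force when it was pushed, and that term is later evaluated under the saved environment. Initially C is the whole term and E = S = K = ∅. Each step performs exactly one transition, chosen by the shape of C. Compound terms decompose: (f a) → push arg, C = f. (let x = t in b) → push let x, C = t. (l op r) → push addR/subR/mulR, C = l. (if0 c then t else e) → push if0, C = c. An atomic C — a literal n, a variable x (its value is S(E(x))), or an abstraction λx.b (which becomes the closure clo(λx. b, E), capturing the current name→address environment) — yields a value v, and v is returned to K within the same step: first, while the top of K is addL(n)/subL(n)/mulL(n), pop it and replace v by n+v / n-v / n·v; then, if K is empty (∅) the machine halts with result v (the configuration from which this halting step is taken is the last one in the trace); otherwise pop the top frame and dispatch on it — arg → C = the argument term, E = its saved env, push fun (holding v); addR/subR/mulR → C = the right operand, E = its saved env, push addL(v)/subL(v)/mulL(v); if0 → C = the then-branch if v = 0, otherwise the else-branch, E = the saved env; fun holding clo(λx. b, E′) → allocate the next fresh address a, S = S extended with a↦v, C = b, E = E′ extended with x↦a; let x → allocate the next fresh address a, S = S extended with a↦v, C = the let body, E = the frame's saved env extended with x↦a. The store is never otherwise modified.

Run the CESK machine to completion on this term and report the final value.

step 0: [C=((λz. (if0 (z - -1) then (let y = (if0 (z - 2) then -2 else z) in 1) else (if0 z then ((λx. x) 6) else (if0 z then z else 5)))) 7) | E=∅ | S=∅ | K=∅]
step 1: [C=(λz. (if0 (z - -1) then (let y = (if0 (z - 2) then -2 else z) in 1) else (if0 z then ((λx. x) 6) else (if0 z then z else 5)))) | E=∅ | S=∅ | K=[arg]]
step 2: [C=7 | E=∅ | S=∅ | K=[fun]]
step 3: [C=(if0 (z - -1) then (let y = (if0 (z - 2) then -2 else z) in 1) else (if0 z then ((λx. x) 6) else (if0 z then z else 5))) | E={z↦0} | S={0↦7} | K=∅]
step 4: [C=(z - -1) | E={z↦0} | S={0↦7} | K=[if0]]
step 5: [C=z | E={z↦0} | S={0↦7} | K=[subR :: if0]]
step 6: [C=-1 | E={z↦0} | S={0↦7} | K=[subL(7) :: if0]]
step 7: [C=(if0 z then ((λx. x) 6) else (if0 z then z else 5)) | E={z↦0} | S={0↦7} | K=∅]
step 8: [C=z | E={z↦0} | S={0↦7} | K=[if0]]
step 9: [C=(if0 z then z else 5) | E={z↦0} | S={0↦7} | K=∅]
step 10: [C=z | E={z↦0} | S={0↦7} | K=[if0]]
step 11: [C=5 | E={z↦0} | S={0↦7} | K=∅]
→ final value 5

Answer: 5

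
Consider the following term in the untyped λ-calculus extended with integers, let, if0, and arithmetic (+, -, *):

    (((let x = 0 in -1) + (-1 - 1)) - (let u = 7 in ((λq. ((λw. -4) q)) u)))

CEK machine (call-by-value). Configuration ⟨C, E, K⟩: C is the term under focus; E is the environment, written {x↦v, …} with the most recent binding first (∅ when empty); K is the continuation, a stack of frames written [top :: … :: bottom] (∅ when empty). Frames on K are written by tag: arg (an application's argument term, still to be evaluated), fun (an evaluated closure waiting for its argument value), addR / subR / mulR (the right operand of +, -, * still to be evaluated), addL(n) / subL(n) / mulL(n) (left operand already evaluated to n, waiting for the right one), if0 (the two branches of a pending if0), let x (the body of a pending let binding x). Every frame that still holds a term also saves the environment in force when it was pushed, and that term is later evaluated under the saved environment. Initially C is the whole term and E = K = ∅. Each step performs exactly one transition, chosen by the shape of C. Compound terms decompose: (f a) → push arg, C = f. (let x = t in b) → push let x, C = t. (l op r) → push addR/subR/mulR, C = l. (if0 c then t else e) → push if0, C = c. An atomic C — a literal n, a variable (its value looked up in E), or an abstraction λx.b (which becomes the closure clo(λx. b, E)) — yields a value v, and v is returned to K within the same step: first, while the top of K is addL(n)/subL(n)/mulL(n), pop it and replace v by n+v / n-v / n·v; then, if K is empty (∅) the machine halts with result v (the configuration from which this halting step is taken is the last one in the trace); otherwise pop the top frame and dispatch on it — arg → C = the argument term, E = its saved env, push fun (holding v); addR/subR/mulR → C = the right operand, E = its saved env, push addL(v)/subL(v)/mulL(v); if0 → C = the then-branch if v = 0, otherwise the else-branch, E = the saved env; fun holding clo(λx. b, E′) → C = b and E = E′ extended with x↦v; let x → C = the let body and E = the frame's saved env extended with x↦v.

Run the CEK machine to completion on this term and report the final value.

0. [C=(((let x = 0 in -1) + (-1 - 1)) - (let u = 7 in ((λq. ((λw. -4) q)) u))) | E=∅ | K=∅]
1. [C=((let x = 0 in -1) + (-1 - 1)) | E=∅ | K=[subR]]
2. [C=(let x = 0 in -1) | E=∅ | K=[addR :: subR]]
3. [C=0 | E=∅ | K=[let x :: addR :: subR]]
4. [C=-1 | E={x↦0} | K=[addR :: subR]]
5. [C=(-1 - 1) | E=∅ | K=[addL(-1) :: subR]]
6. [C=-1 | E=∅ | K=[subR :: addL(-1) :: subR]]
7. [C=1 | E=∅ | K=[subL(-1) :: addL(-1) :: subR]]
8. [C=(let u = 7 in ((λq. ((λw. -4) q)) u)) | E=∅ | K=[subL(-3)]]
9. [C=7 | E=∅ | K=[let u :: subL(-3)]]
10. [C=((λq. ((λw. -4) q)) u) | E={u↦7} | K=[subL(-3)]]
11. [C=(λq. ((λw. -4) q)) | E={u↦7} | K=[arg :: subL(-3)]]
12. [C=u | E={u↦7} | K=[fun :: subL(-3)]]
13. [C=((λw. -4) q) | E={q↦7, u↦7} | K=[subL(-3)]]
14. [C=(λw. -4) | E={q↦7, u↦7} | K=[arg :: subL(-3)]]
15. [C=q | E={q↦7, u↦7} | K=[fun :: subL(-3)]]
16. [C=-4 | E={w↦7, q↦7, u↦7} | K=[subL(-3)]]
→ final value 1

Answer: 1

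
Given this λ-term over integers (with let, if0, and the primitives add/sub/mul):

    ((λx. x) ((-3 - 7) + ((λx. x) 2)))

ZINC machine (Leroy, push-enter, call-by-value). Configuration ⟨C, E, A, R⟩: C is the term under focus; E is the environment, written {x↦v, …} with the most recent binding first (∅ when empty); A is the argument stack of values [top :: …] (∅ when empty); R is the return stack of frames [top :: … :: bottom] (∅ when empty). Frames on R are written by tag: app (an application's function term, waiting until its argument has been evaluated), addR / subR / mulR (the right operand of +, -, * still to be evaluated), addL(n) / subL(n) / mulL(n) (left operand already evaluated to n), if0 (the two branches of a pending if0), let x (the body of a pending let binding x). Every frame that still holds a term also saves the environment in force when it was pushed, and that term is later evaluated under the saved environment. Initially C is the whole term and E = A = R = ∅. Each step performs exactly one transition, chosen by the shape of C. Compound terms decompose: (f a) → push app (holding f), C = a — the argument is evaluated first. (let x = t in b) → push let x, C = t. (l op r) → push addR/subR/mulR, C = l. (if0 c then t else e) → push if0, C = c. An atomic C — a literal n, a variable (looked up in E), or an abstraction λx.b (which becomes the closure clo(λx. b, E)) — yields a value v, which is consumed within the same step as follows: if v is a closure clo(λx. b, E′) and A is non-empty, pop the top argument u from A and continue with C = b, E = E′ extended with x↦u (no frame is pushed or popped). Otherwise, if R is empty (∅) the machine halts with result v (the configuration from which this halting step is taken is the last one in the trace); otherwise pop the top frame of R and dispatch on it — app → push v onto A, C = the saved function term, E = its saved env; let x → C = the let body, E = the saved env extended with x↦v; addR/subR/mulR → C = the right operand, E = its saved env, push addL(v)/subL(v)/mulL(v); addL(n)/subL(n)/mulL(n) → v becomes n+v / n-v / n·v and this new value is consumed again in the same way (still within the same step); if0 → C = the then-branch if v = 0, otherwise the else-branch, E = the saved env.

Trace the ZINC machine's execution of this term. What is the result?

Answer: -8

Derivation:
[0] ⟨C=((λx. x) ((-3 - 7) + ((λx. x) 2))); E=∅; A=∅; R=∅⟩
[1] ⟨C=((-3 - 7) + ((λx. x) 2)); E=∅; A=∅; R=[app]⟩
[2] ⟨C=(-3 - 7); E=∅; A=∅; R=[addR :: app]⟩
[3] ⟨C=-3; E=∅; A=∅; R=[subR :: addR :: app]⟩
[4] ⟨C=7; E=∅; A=∅; R=[subL(-3) :: addR :: app]⟩
[5] ⟨C=((λx. x) 2); E=∅; A=∅; R=[addL(-10) :: app]⟩
[6] ⟨C=2; E=∅; A=∅; R=[app :: addL(-10) :: app]⟩
[7] ⟨C=(λx. x); E=∅; A=[2]; R=[addL(-10) :: app]⟩
[8] ⟨C=x; E={x↦2}; A=∅; R=[addL(-10) :: app]⟩
[9] ⟨C=(λx. x); E=∅; A=[-8]; R=∅⟩
[10] ⟨C=x; E={x↦-8}; A=∅; R=∅⟩
→ final value -8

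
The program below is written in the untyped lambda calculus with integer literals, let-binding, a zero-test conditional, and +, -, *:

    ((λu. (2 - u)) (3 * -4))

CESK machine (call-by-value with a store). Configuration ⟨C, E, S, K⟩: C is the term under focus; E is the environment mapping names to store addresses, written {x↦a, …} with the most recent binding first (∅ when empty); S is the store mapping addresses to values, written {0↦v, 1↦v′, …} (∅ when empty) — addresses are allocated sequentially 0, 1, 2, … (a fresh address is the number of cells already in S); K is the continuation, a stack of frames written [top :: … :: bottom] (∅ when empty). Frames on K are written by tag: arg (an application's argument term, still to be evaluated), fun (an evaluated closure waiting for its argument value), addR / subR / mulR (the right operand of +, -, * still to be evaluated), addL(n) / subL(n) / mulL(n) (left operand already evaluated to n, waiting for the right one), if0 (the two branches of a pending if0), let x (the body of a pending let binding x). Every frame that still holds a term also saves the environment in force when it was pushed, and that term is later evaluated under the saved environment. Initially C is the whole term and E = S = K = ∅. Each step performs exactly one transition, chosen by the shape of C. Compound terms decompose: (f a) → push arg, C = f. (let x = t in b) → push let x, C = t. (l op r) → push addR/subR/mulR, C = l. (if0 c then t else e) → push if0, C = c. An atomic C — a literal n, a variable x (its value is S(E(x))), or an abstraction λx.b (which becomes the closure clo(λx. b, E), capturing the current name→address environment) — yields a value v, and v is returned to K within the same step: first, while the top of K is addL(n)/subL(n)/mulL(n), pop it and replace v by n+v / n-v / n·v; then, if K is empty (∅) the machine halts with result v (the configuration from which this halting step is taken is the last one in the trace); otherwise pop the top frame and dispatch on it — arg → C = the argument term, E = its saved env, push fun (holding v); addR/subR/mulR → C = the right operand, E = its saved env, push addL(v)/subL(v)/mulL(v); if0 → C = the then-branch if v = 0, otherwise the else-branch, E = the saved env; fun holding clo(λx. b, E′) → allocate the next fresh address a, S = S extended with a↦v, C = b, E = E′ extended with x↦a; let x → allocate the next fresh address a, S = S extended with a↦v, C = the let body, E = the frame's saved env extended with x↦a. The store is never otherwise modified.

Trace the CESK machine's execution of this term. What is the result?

Answer: 14

Execution trace:
0. <C=((λu. (2 - u)) (3 * -4)), E=∅, S=∅, K=∅>
1. <C=(λu. (2 - u)), E=∅, S=∅, K=[arg]>
2. <C=(3 * -4), E=∅, S=∅, K=[fun]>
3. <C=3, E=∅, S=∅, K=[mulR :: fun]>
4. <C=-4, E=∅, S=∅, K=[mulL(3) :: fun]>
5. <C=(2 - u), E={u↦0}, S={0↦-12}, K=∅>
6. <C=2, E={u↦0}, S={0↦-12}, K=[subR]>
7. <C=u, E={u↦0}, S={0↦-12}, K=[subL(2)]>
→ final value 14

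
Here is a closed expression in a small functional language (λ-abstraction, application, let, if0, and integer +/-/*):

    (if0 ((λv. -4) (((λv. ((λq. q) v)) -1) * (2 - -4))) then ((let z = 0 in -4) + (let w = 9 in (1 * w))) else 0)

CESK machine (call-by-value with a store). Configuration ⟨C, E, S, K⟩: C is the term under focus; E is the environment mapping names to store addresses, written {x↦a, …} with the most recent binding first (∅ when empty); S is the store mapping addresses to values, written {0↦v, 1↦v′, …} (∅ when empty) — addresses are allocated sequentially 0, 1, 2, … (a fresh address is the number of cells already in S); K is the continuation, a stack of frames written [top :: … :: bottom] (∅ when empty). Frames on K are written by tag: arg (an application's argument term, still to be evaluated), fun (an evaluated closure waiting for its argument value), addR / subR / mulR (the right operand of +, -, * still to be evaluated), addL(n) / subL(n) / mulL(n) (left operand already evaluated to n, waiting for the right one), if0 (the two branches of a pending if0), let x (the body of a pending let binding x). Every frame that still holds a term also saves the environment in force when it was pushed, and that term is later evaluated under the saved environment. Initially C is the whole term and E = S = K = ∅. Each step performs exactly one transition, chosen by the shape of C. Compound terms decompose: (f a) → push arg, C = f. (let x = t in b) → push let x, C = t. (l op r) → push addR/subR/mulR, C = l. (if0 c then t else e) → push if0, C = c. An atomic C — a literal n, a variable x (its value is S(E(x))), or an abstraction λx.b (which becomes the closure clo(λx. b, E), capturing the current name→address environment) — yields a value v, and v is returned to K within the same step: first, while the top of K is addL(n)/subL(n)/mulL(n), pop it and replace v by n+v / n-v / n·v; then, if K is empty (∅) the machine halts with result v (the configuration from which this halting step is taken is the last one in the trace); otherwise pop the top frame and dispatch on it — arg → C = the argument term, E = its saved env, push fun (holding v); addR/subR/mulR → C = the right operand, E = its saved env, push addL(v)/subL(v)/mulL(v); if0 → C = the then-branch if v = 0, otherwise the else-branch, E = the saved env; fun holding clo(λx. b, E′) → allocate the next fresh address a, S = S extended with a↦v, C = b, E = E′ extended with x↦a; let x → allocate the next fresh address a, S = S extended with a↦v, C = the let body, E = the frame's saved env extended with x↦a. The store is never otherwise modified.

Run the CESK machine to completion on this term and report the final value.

0. <C=(if0 ((λv. -4) (((λv. ((λq. q) v)) -1) * (2 - -4))) then ((let z = 0 in -4) + (let w = 9 in (1 * w))) else 0), E=∅, S=∅, K=∅>
1. <C=((λv. -4) (((λv. ((λq. q) v)) -1) * (2 - -4))), E=∅, S=∅, K=[if0]>
2. <C=(λv. -4), E=∅, S=∅, K=[arg :: if0]>
3. <C=(((λv. ((λq. q) v)) -1) * (2 - -4)), E=∅, S=∅, K=[fun :: if0]>
4. <C=((λv. ((λq. q) v)) -1), E=∅, S=∅, K=[mulR :: fun :: if0]>
5. <C=(λv. ((λq. q) v)), E=∅, S=∅, K=[arg :: mulR :: fun :: if0]>
6. <C=-1, E=∅, S=∅, K=[fun :: mulR :: fun :: if0]>
7. <C=((λq. q) v), E={v↦0}, S={0↦-1}, K=[mulR :: fun :: if0]>
8. <C=(λq. q), E={v↦0}, S={0↦-1}, K=[arg :: mulR :: fun :: if0]>
9. <C=v, E={v↦0}, S={0↦-1}, K=[fun :: mulR :: fun :: if0]>
10. <C=q, E={q↦1, v↦0}, S={0↦-1, 1↦-1}, K=[mulR :: fun :: if0]>
11. <C=(2 - -4), E=∅, S={0↦-1, 1↦-1}, K=[mulL(-1) :: fun :: if0]>
12. <C=2, E=∅, S={0↦-1, 1↦-1}, K=[subR :: mulL(-1) :: fun :: if0]>
13. <C=-4, E=∅, S={0↦-1, 1↦-1}, K=[subL(2) :: mulL(-1) :: fun :: if0]>
14. <C=-4, E={v↦2}, S={0↦-1, 1↦-1, 2↦-6}, K=[if0]>
15. <C=0, E=∅, S={0↦-1, 1↦-1, 2↦-6}, K=∅>
→ final value 0

Answer: 0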